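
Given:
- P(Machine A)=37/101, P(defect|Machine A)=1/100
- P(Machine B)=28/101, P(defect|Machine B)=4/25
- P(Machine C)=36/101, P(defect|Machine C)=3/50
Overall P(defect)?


P(B) = Σ P(B|Aᵢ)×P(Aᵢ)
  1/100×37/101 = 37/10100
  4/25×28/101 = 112/2525
  3/50×36/101 = 54/2525
Sum = 701/10100

P(defect) = 701/10100 ≈ 6.94%


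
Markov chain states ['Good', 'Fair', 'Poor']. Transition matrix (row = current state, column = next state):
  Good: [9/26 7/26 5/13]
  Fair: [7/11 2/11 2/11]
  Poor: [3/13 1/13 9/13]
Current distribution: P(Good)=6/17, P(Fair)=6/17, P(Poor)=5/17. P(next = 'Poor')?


P(next=Poor) = Σᵢ P(now=i)×P(i→Poor)
= 6/17×5/13 + 6/17×2/11 + 5/17×9/13
= 30/221 + 12/187 + 45/221 = 981/2431

P = 981/2431 ≈ 0.4035


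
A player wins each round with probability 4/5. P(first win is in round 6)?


Geometric: P(X=6) = (1-p)^(k-1)×p = (1/5)^5×4/5 = 4/15625

P(X=6) = 4/15625 ≈ 0.03%


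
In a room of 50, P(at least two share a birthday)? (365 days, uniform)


P(all different) = Π(365-i)/365 for i=0..49
= 0.029626
P(match) = 1 - 0.029626 = 0.970374

P ≈ 0.9704 ≈ 97.04%


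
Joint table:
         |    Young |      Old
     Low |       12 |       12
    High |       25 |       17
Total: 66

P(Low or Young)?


P(Low∨Young) = P(Low) + P(Young) - P(Low∧Young)
= (24 + 37 - 12)/66 = 49/66

P = 49/66 ≈ 74.24%


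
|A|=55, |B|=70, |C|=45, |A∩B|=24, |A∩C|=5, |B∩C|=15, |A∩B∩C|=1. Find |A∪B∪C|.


|A∪B∪C| = 55+70+45-24-5-15+1 = 127

|A∪B∪C| = 127


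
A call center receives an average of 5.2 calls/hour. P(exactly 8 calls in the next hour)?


Poisson(λ=5.2): P(X=8) = e^(-λ)×λ^k/k!
= e^(-5.2) × 5.2^8 / 8!
≈ 0.005516564421 × 534597.285315 / 40320 ≈ 0.073143

P(X=8) ≈ 0.073143 ≈ 7.31%


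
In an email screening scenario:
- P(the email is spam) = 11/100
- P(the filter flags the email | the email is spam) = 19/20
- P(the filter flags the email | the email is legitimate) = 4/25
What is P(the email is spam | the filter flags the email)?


Using Bayes' theorem:
P(A|B) = P(B|A)·P(A) / P(B)

P(the filter flags the email) = 19/20 × 11/100 + 4/25 × 89/100
= 209/2000 + 89/625 = 2469/10000

P(the email is spam|the filter flags the email) = (209/2000) / (2469/10000) = 1045/2469

P(the email is spam|the filter flags the email) = 1045/2469 ≈ 42.32%


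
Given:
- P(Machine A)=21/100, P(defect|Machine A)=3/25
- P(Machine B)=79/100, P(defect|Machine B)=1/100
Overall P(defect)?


P(B) = Σ P(B|Aᵢ)×P(Aᵢ)
  3/25×21/100 = 63/2500
  1/100×79/100 = 79/10000
Sum = 331/10000

P(defect) = 331/10000 ≈ 3.31%


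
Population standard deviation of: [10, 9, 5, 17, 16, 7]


Mean = 64/6 = 32/3
  (10-32/3)²=4/9
  (9-32/3)²=25/9
  (5-32/3)²=289/9
  (17-32/3)²=361/9
  (16-32/3)²=256/9
  (7-32/3)²=121/9
Σ(x-μ)² = 352/3
σ² = (352/3)/6 = 176/9

σ = √(176/9) ≈ 4.4222


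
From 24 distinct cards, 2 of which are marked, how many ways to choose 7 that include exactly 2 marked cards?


Choose 2 of the 2 marked cards and 5 of the other 22 cards:
C(2,2)×C(22,5) = 1×26334 = 26334

26334


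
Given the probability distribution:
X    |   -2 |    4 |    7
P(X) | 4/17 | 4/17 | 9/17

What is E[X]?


E[X] = Σ x·P(X=x)
= (-2)×(4/17) + (4)×(4/17) + (7)×(9/17)
= 71/17

E[X] = 71/17


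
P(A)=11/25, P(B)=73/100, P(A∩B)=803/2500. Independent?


P(A)×P(B) = 803/2500
P(A∩B) = 803/2500
Equal ✓ → Independent

Yes, independent


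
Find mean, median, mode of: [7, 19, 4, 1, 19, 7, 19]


Sorted: [1, 4, 7, 7, 19, 19, 19]
Mean = 76/7
Median = 7
Freq: {7: 2, 19: 3, 4: 1, 1: 1}
Mode: [19]

Mean=76/7, Median=7, Mode=19


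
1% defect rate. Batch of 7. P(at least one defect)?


P(all good) = (99/100)^7 = 93206534790699/100000000000000
P(≥1 defect) = 6793465209301/100000000000000

P = 6793465209301/100000000000000 ≈ 6.79%


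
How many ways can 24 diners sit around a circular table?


Circular arrangements of 24 distinct objects: fix one position to break rotational symmetry.
(n-1)! = 23! = 25852016738884976640000

25852016738884976640000


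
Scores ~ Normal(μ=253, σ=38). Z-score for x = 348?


z = (x - μ)/σ = (348 - 253)/38 = 2.5

z = 2.5


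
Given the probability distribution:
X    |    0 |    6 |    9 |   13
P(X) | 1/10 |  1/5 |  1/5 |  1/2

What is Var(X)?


E[X] = 19/2
E[X²] = 1079/10
Var(X) = E[X²] - (E[X])² = 1079/10 - 361/4 = 353/20

Var(X) = 353/20 ≈ 17.6500


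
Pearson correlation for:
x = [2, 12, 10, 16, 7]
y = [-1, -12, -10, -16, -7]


n=5, Σx=47, Σy=-46, Σxy=-551, Σx²=553, Σy²=550
r = (5×(-551) - 47×(-46))/√((5×553 - 47²)(5×550 - (-46)²))
= -593/√(556×634) = -593/√352504 ≈ -593/593.7205 ≈ -0.9988

r ≈ -0.9988


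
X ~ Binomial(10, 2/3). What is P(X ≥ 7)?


P(X ≥ 7) = Σ P(X=i) for i=7..10
P(X=7) = 5120/19683
P(X=8) = 1280/6561
P(X=9) = 5120/59049
P(X=10) = 1024/59049
Sum = 11008/19683

P(X ≥ 7) = 11008/19683 ≈ 55.93%


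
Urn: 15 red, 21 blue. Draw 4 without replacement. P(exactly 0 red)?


Hypergeometric: C(15,0)×C(21,4)/C(36,4)
= 1×5985/58905 = 19/187

P(X=0) = 19/187 ≈ 10.16%


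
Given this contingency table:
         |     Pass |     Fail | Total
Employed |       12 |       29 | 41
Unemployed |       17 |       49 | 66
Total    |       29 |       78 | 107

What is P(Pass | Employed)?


P(Pass | Employed) = 12/(12+29) = 12/41

P(Pass|Employed) = 12/41 ≈ 29.27%


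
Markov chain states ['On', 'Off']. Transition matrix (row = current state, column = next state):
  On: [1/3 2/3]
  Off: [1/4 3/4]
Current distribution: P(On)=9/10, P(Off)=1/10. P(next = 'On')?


P(next=On) = Σᵢ P(now=i)×P(i→On)
= 9/10×1/3 + 1/10×1/4
= 3/10 + 1/40 = 13/40

P = 13/40 ≈ 0.3250


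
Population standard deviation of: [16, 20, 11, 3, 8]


Mean = 58/5
  (16-58/5)²=484/25
  (20-58/5)²=1764/25
  (11-58/5)²=9/25
  (3-58/5)²=1849/25
  (8-58/5)²=324/25
Σ(x-μ)² = 886/5
σ² = (886/5)/5 = 886/25

σ = √(886/25) ≈ 5.9532


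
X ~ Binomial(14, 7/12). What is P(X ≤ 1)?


P(X ≤ 1) = Σ P(X=i) for i=0..1
P(X=0) = 6103515625/1283918464548864
P(X=1) = 59814453125/641959232274432
Sum = 125732421875/1283918464548864

P(X ≤ 1) = 125732421875/1283918464548864 ≈ 0.01%


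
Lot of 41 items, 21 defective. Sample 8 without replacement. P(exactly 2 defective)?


Hypergeometric: C(21,2)×C(20,6)/C(41,8)
= 210×38760/95548245 = 1680/19721

P(X=2) = 1680/19721 ≈ 8.52%


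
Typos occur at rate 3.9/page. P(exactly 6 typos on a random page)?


Poisson(λ=3.9): P(X=6) = e^(-λ)×λ^k/k!
= e^(-3.9) × 3.9^6 / 6!
≈ 0.02024191145 × 3518.743761 / 720 ≈ 0.098925

P(X=6) ≈ 0.098925 ≈ 9.89%


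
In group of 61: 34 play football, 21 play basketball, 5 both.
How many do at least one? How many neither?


|A∪B| = 34+21-5 = 50
Neither = 61-50 = 11

At least one: 50; Neither: 11


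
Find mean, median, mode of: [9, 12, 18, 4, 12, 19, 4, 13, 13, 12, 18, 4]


Sorted: [4, 4, 4, 9, 12, 12, 12, 13, 13, 18, 18, 19]
Mean = 138/12 = 23/2
Median = 12
Freq: {9: 1, 12: 3, 18: 2, 4: 3, 19: 1, 13: 2}
Mode: [4, 12]

Mean=23/2, Median=12, Mode=[4, 12]


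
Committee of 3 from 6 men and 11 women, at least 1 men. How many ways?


Count by #men:
  1M,2W: C(6,1)×C(11,2)=330
  2M,1W: C(6,2)×C(11,1)=165
  3M,0W: C(6,3)×C(11,0)=20
Total = 515

515


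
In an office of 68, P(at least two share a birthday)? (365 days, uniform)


P(all different) = Π(365-i)/365 for i=0..67
= 0.001274
P(match) = 1 - 0.001274 = 0.998726

P ≈ 0.9987 ≈ 99.87%


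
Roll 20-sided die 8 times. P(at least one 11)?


P(no 11)^8 = (19/20)^8 = 16983563041/25600000000
P(≥1) = 1 - 16983563041/25600000000 = 8616436959/25600000000

P = 8616436959/25600000000 ≈ 33.66%


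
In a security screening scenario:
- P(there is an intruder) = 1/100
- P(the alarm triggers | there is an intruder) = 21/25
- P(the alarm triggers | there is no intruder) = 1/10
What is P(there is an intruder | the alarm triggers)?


Using Bayes' theorem:
P(A|B) = P(B|A)·P(A) / P(B)

P(the alarm triggers) = 21/25 × 1/100 + 1/10 × 99/100
= 21/2500 + 99/1000 = 537/5000

P(there is an intruder|the alarm triggers) = (21/2500) / (537/5000) = 14/179

P(there is an intruder|the alarm triggers) = 14/179 ≈ 7.82%


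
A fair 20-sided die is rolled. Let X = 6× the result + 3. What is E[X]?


E[die] = (1+20)/2 = 21/2
E[X] = 6×21/2 + 3 = 66

E[X] = 66


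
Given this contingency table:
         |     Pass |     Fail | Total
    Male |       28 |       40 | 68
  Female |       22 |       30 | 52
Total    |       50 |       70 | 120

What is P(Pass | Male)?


P(Pass | Male) = 28/(28+40) = 28/68 = 7/17

P(Pass|Male) = 7/17 ≈ 41.18%


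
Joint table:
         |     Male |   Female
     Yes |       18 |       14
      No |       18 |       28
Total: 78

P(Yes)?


P(Yes) = (18+14)/78 = 32/78 = 16/39

P(Yes) = 16/39 ≈ 41.03%


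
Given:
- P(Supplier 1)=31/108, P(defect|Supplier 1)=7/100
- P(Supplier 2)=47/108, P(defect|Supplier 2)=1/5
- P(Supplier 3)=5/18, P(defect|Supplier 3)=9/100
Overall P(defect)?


P(B) = Σ P(B|Aᵢ)×P(Aᵢ)
  7/100×31/108 = 217/10800
  1/5×47/108 = 47/540
  9/100×5/18 = 1/40
Sum = 1427/10800

P(defect) = 1427/10800 ≈ 13.21%


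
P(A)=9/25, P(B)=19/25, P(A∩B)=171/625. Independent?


P(A)×P(B) = 171/625
P(A∩B) = 171/625
Equal ✓ → Independent

Yes, independent


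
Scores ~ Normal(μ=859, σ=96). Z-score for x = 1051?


z = (x - μ)/σ = (1051 - 859)/96 = 2.0

z = 2.0


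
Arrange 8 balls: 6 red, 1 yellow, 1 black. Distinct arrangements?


8!/(6!×1!×1!) = 56

56


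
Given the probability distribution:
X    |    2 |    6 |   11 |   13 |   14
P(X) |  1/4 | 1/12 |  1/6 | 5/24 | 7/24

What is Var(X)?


E[X] = 77/8
E[X²] = 2797/24
Var(X) = E[X²] - (E[X])² = 2797/24 - 5929/64 = 4589/192

Var(X) = 4589/192 ≈ 23.9010


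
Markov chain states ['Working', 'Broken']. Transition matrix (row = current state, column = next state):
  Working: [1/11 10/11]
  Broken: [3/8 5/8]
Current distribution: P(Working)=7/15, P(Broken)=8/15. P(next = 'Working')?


P(next=Working) = Σᵢ P(now=i)×P(i→Working)
= 7/15×1/11 + 8/15×3/8
= 7/165 + 1/5 = 8/33

P = 8/33 ≈ 0.2424


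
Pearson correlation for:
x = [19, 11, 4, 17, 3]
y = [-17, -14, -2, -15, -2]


n=5, Σx=54, Σy=-50, Σxy=-746, Σx²=796, Σy²=718
r = (5×(-746) - 54×(-50))/√((5×796 - 54²)(5×718 - (-50)²))
= -1030/√(1064×1090) = -1030/√1159760 ≈ -1030/1076.9215 ≈ -0.9564

r ≈ -0.9564


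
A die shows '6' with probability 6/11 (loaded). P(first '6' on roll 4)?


Geometric: P(X=4) = (1-p)^(k-1)×p = (5/11)^3×6/11 = 750/14641

P(X=4) = 750/14641 ≈ 5.12%


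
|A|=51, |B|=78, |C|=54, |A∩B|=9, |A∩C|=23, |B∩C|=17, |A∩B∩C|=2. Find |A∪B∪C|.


|A∪B∪C| = 51+78+54-9-23-17+2 = 136

|A∪B∪C| = 136


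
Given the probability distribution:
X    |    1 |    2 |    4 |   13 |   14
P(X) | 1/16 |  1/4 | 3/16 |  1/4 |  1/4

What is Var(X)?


E[X] = 129/16
E[X²] = 1525/16
Var(X) = E[X²] - (E[X])² = 1525/16 - 16641/256 = 7759/256

Var(X) = 7759/256 ≈ 30.3086


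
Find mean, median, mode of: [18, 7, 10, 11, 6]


Sorted: [6, 7, 10, 11, 18]
Mean = 52/5
Median = 10
Freq: {18: 1, 7: 1, 10: 1, 11: 1, 6: 1}
Mode: No mode

Mean=52/5, Median=10, Mode=No mode


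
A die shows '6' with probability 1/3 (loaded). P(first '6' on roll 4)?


Geometric: P(X=4) = (1-p)^(k-1)×p = (2/3)^3×1/3 = 8/81

P(X=4) = 8/81 ≈ 9.88%


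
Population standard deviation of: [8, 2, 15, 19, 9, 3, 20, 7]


Mean = 83/8
  (8-83/8)²=361/64
  (2-83/8)²=4489/64
  (15-83/8)²=1369/64
  (19-83/8)²=4761/64
  (9-83/8)²=121/64
  (3-83/8)²=3481/64
  (20-83/8)²=5929/64
  (7-83/8)²=729/64
Σ(x-μ)² = 2655/8
σ² = (2655/8)/8 = 2655/64

σ = √(2655/64) ≈ 6.4408


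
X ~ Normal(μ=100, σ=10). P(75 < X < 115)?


z₁=(75-100)/10=-2.5, z₂=(115-100)/10=1.5
P = Φ(1.5) - Φ(-2.5) = 0.933193 - 0.006210 = 0.926983 ≈ 0.9270

P(75 < X < 115) ≈ 0.9270


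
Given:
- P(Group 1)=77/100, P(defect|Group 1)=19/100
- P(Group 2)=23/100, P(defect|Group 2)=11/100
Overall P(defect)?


P(B) = Σ P(B|Aᵢ)×P(Aᵢ)
  19/100×77/100 = 1463/10000
  11/100×23/100 = 253/10000
Sum = 429/2500

P(defect) = 429/2500 ≈ 17.16%


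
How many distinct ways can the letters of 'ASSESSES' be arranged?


Letters: 8, freq: {'A': 1, 'S': 5, 'E': 2}
8!/(1!×5!×2!) = 40320/240 = 168

168


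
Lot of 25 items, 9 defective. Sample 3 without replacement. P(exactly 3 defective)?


Hypergeometric: C(9,3)×C(16,0)/C(25,3)
= 84×1/2300 = 21/575

P(X=3) = 21/575 ≈ 3.65%


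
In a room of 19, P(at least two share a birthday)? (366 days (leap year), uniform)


P(all different) = Π(366-i)/366 for i=0..18
= 0.621705
P(match) = 1 - 0.621705 = 0.378295

P ≈ 0.3783 ≈ 37.83%


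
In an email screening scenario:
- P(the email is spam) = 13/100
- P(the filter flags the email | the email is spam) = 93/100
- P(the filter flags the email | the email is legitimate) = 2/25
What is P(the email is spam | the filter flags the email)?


Using Bayes' theorem:
P(A|B) = P(B|A)·P(A) / P(B)

P(the filter flags the email) = 93/100 × 13/100 + 2/25 × 87/100
= 1209/10000 + 87/1250 = 381/2000

P(the email is spam|the filter flags the email) = (1209/10000) / (381/2000) = 403/635

P(the email is spam|the filter flags the email) = 403/635 ≈ 63.46%


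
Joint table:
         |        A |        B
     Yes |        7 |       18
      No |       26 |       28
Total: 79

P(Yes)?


P(Yes) = (7+18)/79 = 25/79

P(Yes) = 25/79 ≈ 31.65%


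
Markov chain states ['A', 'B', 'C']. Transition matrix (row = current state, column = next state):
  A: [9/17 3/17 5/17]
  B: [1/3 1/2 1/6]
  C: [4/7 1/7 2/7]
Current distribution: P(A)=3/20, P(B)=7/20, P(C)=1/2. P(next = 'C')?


P(next=C) = Σᵢ P(now=i)×P(i→C)
= 3/20×5/17 + 7/20×1/6 + 1/2×2/7
= 3/68 + 7/120 + 1/7 = 3503/14280

P = 3503/14280 ≈ 0.2453


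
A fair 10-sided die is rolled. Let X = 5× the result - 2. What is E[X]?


E[die] = (1+10)/2 = 11/2
E[X] = 5×11/2 - 2 = 51/2

E[X] = 51/2


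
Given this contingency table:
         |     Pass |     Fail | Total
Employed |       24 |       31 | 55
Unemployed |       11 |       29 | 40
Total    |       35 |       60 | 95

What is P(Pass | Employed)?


P(Pass | Employed) = 24/(24+31) = 24/55

P(Pass|Employed) = 24/55 ≈ 43.64%


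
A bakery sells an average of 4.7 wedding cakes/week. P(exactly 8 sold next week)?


Poisson(λ=4.7): P(X=8) = e^(-λ)×λ^k/k!
= e^(-4.7) × 4.7^8 / 8!
≈ 0.009095277102 × 238112.866618 / 40320 ≈ 0.053713

P(X=8) ≈ 0.053713 ≈ 5.37%


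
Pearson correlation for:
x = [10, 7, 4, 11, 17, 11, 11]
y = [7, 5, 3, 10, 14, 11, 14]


n=7, Σx=71, Σy=64, Σxy=740, Σx²=817, Σy²=696
r = (7×740 - 71×64)/√((7×817 - 71²)(7×696 - 64²))
= 636/√(678×776) = 636/√526128 ≈ 636/725.3468 ≈ 0.8768

r ≈ 0.8768


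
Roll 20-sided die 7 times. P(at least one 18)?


P(no 18)^7 = (19/20)^7 = 893871739/1280000000
P(≥1) = 1 - 893871739/1280000000 = 386128261/1280000000

P = 386128261/1280000000 ≈ 30.17%


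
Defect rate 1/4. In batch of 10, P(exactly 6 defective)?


Binomial: P(X=6) = C(10,6)×p^6×(1-p)^4
= 210 × 1/4096 × 81/256 = 8505/524288

P(X=6) = 8505/524288 ≈ 1.62%


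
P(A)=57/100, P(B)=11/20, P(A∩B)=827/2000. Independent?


P(A)×P(B) = 627/2000
P(A∩B) = 827/2000
Not equal → NOT independent

No, not independent


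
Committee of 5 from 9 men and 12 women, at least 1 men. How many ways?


Count by #men:
  1M,4W: C(9,1)×C(12,4)=4455
  2M,3W: C(9,2)×C(12,3)=7920
  3M,2W: C(9,3)×C(12,2)=5544
  4M,1W: C(9,4)×C(12,1)=1512
  5M,0W: C(9,5)×C(12,0)=126
Total = 19557

19557


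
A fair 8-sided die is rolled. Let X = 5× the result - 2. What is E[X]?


E[die] = (1+8)/2 = 9/2
E[X] = 5×9/2 - 2 = 41/2

E[X] = 41/2


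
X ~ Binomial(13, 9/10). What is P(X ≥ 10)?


P(X ≥ 10) = Σ P(X=i) for i=10..13
P(X=10) = 498610169343/5000000000000
P(X=11) = 1223861324751/5000000000000
P(X=12) = 3671583974253/10000000000000
P(X=13) = 2541865828329/10000000000000
Sum = 965839279077/1000000000000

P(X ≥ 10) = 965839279077/1000000000000 ≈ 96.58%


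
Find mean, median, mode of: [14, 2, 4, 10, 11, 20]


Sorted: [2, 4, 10, 11, 14, 20]
Mean = 61/6
Median = 21/2
Freq: {14: 1, 2: 1, 4: 1, 10: 1, 11: 1, 20: 1}
Mode: No mode

Mean=61/6, Median=21/2, Mode=No mode


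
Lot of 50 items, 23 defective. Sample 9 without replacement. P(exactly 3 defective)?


Hypergeometric: C(23,3)×C(27,6)/C(50,9)
= 1771×296010/2505433700 = 29601/141470

P(X=3) = 29601/141470 ≈ 20.92%


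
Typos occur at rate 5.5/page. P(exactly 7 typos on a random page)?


Poisson(λ=5.5): P(X=7) = e^(-λ)×λ^k/k!
= e^(-5.5) × 5.5^7 / 7!
≈ 0.004086771438 × 152243.523438 / 5040 ≈ 0.123449

P(X=7) ≈ 0.123449 ≈ 12.34%


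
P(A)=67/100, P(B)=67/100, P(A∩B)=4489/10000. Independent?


P(A)×P(B) = 4489/10000
P(A∩B) = 4489/10000
Equal ✓ → Independent

Yes, independent


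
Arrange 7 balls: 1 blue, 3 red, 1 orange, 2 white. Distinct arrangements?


7!/(1!×3!×1!×2!) = 420

420


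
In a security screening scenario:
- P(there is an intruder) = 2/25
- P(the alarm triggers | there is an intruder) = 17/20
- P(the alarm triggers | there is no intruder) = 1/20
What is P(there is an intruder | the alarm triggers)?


Using Bayes' theorem:
P(A|B) = P(B|A)·P(A) / P(B)

P(the alarm triggers) = 17/20 × 2/25 + 1/20 × 23/25
= 17/250 + 23/500 = 57/500

P(there is an intruder|the alarm triggers) = (17/250) / (57/500) = 34/57

P(there is an intruder|the alarm triggers) = 34/57 ≈ 59.65%


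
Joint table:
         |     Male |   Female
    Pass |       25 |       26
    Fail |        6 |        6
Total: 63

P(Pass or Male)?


P(Pass∨Male) = P(Pass) + P(Male) - P(Pass∧Male)
= (51 + 31 - 25)/63 = 57/63 = 19/21

P = 19/21 ≈ 90.48%


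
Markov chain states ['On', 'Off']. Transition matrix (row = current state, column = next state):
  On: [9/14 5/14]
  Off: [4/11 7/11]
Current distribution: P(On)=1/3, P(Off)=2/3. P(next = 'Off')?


P(next=Off) = Σᵢ P(now=i)×P(i→Off)
= 1/3×5/14 + 2/3×7/11
= 5/42 + 14/33 = 251/462

P = 251/462 ≈ 0.5433


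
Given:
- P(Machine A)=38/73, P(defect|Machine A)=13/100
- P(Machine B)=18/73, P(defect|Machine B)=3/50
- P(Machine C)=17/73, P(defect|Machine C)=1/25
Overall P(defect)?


P(B) = Σ P(B|Aᵢ)×P(Aᵢ)
  13/100×38/73 = 247/3650
  3/50×18/73 = 27/1825
  1/25×17/73 = 17/1825
Sum = 67/730

P(defect) = 67/730 ≈ 9.18%


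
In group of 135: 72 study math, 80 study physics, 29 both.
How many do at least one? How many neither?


|A∪B| = 72+80-29 = 123
Neither = 135-123 = 12

At least one: 123; Neither: 12


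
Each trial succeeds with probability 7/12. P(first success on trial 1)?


Geometric: P(X=1) = (1-p)^(k-1)×p = (5/12)^0×7/12 = 7/12

P(X=1) = 7/12 ≈ 58.33%


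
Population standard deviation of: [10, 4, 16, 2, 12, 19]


Mean = 63/6 = 21/2
  (10-21/2)²=1/4
  (4-21/2)²=169/4
  (16-21/2)²=121/4
  (2-21/2)²=289/4
  (12-21/2)²=9/4
  (19-21/2)²=289/4
Σ(x-μ)² = 439/2
σ² = (439/2)/6 = 439/12

σ = √(439/12) ≈ 6.0484


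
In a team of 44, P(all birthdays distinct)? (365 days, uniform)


P(all different) = Π(365-i)/365 for i=0..43
= (365/365)×(364/365)×...×(322/365)
= 0.067115

P ≈ 0.0671 ≈ 6.71%


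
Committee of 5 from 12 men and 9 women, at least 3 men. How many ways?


Count by #men:
  3M,2W: C(12,3)×C(9,2)=7920
  4M,1W: C(12,4)×C(9,1)=4455
  5M,0W: C(12,5)×C(9,0)=792
Total = 13167

13167


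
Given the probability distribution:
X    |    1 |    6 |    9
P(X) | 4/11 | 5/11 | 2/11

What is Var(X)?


E[X] = 52/11
E[X²] = 346/11
Var(X) = E[X²] - (E[X])² = 346/11 - 2704/121 = 1102/121

Var(X) = 1102/121 ≈ 9.1074


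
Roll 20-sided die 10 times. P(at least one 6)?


P(no 6)^10 = (19/20)^10 = 6131066257801/10240000000000
P(≥1) = 1 - 6131066257801/10240000000000 = 4108933742199/10240000000000

P = 4108933742199/10240000000000 ≈ 40.13%


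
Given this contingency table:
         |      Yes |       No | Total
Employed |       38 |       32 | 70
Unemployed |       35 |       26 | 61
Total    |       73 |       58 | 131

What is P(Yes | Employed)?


P(Yes | Employed) = 38/(38+32) = 38/70 = 19/35

P(Yes|Employed) = 19/35 ≈ 54.29%


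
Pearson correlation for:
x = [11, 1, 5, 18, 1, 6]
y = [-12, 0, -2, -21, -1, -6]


n=6, Σx=42, Σy=-42, Σxy=-557, Σx²=508, Σy²=626
r = (6×(-557) - 42×(-42))/√((6×508 - 42²)(6×626 - (-42)²))
= -1578/√(1284×1992) = -1578/√2557728 ≈ -1578/1599.2898 ≈ -0.9867

r ≈ -0.9867


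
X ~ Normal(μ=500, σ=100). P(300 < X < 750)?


z₁=(300-500)/100=-2.0, z₂=(750-500)/100=2.5
P = Φ(2.5) - Φ(-2.0) = 0.993790 - 0.022750 = 0.971040 ≈ 0.9710

P(300 < X < 750) ≈ 0.9710


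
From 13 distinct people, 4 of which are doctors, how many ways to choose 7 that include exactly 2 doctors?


Choose 2 of the 4 doctors and 5 of the other 9 people:
C(4,2)×C(9,5) = 6×126 = 756

756


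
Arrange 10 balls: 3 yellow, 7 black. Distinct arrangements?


10!/(3!×7!) = 120

120


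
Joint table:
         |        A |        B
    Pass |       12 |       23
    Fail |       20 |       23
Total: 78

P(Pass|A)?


P(Pass|A) = 12/(12+20) = 12/32 = 3/8

P = 3/8 ≈ 37.50%


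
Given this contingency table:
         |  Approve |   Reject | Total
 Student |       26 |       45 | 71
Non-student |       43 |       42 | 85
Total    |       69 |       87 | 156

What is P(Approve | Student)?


P(Approve | Student) = 26/(26+45) = 26/71

P(Approve|Student) = 26/71 ≈ 36.62%


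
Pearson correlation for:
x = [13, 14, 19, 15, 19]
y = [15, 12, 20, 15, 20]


n=5, Σx=80, Σy=82, Σxy=1348, Σx²=1312, Σy²=1394
r = (5×1348 - 80×82)/√((5×1312 - 80²)(5×1394 - 82²))
= 180/√(160×246) = 180/√39360 ≈ 180/198.3935 ≈ 0.9073

r ≈ 0.9073


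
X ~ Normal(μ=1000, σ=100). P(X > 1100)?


z = (1100-1000)/100 = 1.0
P(X > 1100) = 1 - P(Z ≤ 1.0) = 1 - 0.8413 = 0.1587

P(X > 1100) ≈ 0.1587


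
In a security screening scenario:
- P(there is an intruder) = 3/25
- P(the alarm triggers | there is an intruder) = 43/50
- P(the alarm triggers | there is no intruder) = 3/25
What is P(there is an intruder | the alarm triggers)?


Using Bayes' theorem:
P(A|B) = P(B|A)·P(A) / P(B)

P(the alarm triggers) = 43/50 × 3/25 + 3/25 × 22/25
= 129/1250 + 66/625 = 261/1250

P(there is an intruder|the alarm triggers) = (129/1250) / (261/1250) = 43/87

P(there is an intruder|the alarm triggers) = 43/87 ≈ 49.43%


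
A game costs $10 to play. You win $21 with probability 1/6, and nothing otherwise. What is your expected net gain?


E[gain] = (21-10)×1/6 + (-10)×5/6
= 11/6 - 25/3 = -13/2

Expected net gain = $-13/2 ≈ $-6.50


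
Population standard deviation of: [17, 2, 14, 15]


Mean = 48/4 = 12
  (17-12)²=25
  (2-12)²=100
  (14-12)²=4
  (15-12)²=9
Σ(x-μ)² = 138
σ² = 138/4 = 69/2

σ = √(69/2) ≈ 5.8737


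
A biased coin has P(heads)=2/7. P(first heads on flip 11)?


Geometric: P(X=11) = (1-p)^(k-1)×p = (5/7)^10×2/7 = 19531250/1977326743

P(X=11) = 19531250/1977326743 ≈ 0.99%


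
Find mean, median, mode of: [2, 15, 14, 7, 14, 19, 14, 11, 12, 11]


Sorted: [2, 7, 11, 11, 12, 14, 14, 14, 15, 19]
Mean = 119/10
Median = 13
Freq: {2: 1, 15: 1, 14: 3, 7: 1, 19: 1, 11: 2, 12: 1}
Mode: [14]

Mean=119/10, Median=13, Mode=14


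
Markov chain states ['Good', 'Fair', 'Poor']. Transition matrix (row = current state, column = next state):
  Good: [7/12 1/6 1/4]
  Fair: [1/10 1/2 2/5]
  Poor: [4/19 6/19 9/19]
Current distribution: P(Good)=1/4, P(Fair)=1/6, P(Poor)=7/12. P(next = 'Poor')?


P(next=Poor) = Σᵢ P(now=i)×P(i→Poor)
= 1/4×1/4 + 1/6×2/5 + 7/12×9/19
= 1/16 + 1/15 + 21/76 = 1849/4560

P = 1849/4560 ≈ 0.4055


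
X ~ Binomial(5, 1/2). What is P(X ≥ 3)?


P(X ≥ 3) = Σ P(X=i) for i=3..5
P(X=3) = 5/16
P(X=4) = 5/32
P(X=5) = 1/32
Sum = 1/2

P(X ≥ 3) = 1/2 ≈ 50.00%


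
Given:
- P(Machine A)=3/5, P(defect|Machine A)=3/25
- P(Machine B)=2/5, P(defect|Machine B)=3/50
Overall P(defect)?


P(B) = Σ P(B|Aᵢ)×P(Aᵢ)
  3/25×3/5 = 9/125
  3/50×2/5 = 3/125
Sum = 12/125

P(defect) = 12/125 ≈ 9.60%


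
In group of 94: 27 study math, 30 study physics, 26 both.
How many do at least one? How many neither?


|A∪B| = 27+30-26 = 31
Neither = 94-31 = 63

At least one: 31; Neither: 63


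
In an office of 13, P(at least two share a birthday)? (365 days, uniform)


P(all different) = Π(365-i)/365 for i=0..12
= 0.805590
P(match) = 1 - 0.805590 = 0.194410

P ≈ 0.1944 ≈ 19.44%


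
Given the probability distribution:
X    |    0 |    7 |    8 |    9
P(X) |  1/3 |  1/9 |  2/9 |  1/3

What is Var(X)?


E[X] = 50/9
E[X²] = 140/3
Var(X) = E[X²] - (E[X])² = 140/3 - 2500/81 = 1280/81

Var(X) = 1280/81 ≈ 15.8025


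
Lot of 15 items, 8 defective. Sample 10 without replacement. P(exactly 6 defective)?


Hypergeometric: C(8,6)×C(7,4)/C(15,10)
= 28×35/3003 = 140/429

P(X=6) = 140/429 ≈ 32.63%


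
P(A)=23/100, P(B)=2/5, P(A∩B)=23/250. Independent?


P(A)×P(B) = 23/250
P(A∩B) = 23/250
Equal ✓ → Independent

Yes, independent


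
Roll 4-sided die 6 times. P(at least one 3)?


P(no 3)^6 = (3/4)^6 = 729/4096
P(≥1) = 1 - 729/4096 = 3367/4096

P = 3367/4096 ≈ 82.20%


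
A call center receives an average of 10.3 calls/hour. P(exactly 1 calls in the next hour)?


Poisson(λ=10.3): P(X=1) = e^(-λ)×λ^k/k!
= e^(-10.3) × 10.3^1 / 1!
≈ 3.363309519e-05 × 10.3 / 1 ≈ 0.000346

P(X=1) ≈ 0.000346 ≈ 0.03%


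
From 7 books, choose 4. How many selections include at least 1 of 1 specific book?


Complement: C(7,4) - C(6,4) = 35 - 15 = 20

20


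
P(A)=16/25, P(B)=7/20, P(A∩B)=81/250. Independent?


P(A)×P(B) = 28/125
P(A∩B) = 81/250
Not equal → NOT independent

No, not independent


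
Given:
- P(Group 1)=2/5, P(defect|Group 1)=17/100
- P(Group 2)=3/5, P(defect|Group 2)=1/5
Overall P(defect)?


P(B) = Σ P(B|Aᵢ)×P(Aᵢ)
  17/100×2/5 = 17/250
  1/5×3/5 = 3/25
Sum = 47/250

P(defect) = 47/250 ≈ 18.80%


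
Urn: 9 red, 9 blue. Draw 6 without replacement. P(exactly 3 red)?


Hypergeometric: C(9,3)×C(9,3)/C(18,6)
= 84×84/18564 = 84/221

P(X=3) = 84/221 ≈ 38.01%


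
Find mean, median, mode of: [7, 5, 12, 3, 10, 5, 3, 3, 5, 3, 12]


Sorted: [3, 3, 3, 3, 5, 5, 5, 7, 10, 12, 12]
Mean = 68/11
Median = 5
Freq: {7: 1, 5: 3, 12: 2, 3: 4, 10: 1}
Mode: [3]

Mean=68/11, Median=5, Mode=3


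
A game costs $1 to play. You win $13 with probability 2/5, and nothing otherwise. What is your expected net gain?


E[gain] = (13-1)×2/5 + (-1)×3/5
= 24/5 - 3/5 = 21/5

Expected net gain = $21/5 ≈ $4.20


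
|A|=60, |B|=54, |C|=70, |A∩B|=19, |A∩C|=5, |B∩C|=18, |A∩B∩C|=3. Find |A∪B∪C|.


|A∪B∪C| = 60+54+70-19-5-18+3 = 145

|A∪B∪C| = 145


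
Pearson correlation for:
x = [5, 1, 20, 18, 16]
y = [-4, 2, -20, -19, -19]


n=5, Σx=60, Σy=-60, Σxy=-1064, Σx²=1006, Σy²=1142
r = (5×(-1064) - 60×(-60))/√((5×1006 - 60²)(5×1142 - (-60)²))
= -1720/√(1430×2110) = -1720/√3017300 ≈ -1720/1737.0377 ≈ -0.9902

r ≈ -0.9902


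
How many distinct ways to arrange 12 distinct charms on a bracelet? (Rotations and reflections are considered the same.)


Free circular arrangements: rotations and reflections both identified.
(n-1)!/2 = 11!/2 = 39916800/2 = 19958400

19958400


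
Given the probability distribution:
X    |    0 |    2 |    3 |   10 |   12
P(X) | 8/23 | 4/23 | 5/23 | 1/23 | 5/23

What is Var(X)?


E[X] = 93/23
E[X²] = 881/23
Var(X) = E[X²] - (E[X])² = 881/23 - 8649/529 = 11614/529

Var(X) = 11614/529 ≈ 21.9546


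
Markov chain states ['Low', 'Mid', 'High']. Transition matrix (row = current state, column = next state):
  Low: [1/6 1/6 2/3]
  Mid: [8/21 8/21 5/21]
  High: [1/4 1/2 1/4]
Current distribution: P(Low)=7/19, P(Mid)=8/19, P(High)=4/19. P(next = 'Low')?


P(next=Low) = Σᵢ P(now=i)×P(i→Low)
= 7/19×1/6 + 8/19×8/21 + 4/19×1/4
= 7/114 + 64/399 + 1/19 = 73/266

P = 73/266 ≈ 0.2744


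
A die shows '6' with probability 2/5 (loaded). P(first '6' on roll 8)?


Geometric: P(X=8) = (1-p)^(k-1)×p = (3/5)^7×2/5 = 4374/390625

P(X=8) = 4374/390625 ≈ 1.12%


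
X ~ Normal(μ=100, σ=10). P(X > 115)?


z = (115-100)/10 = 1.5
P(X > 115) = 1 - P(Z ≤ 1.5) = 1 - 0.9332 = 0.0668

P(X > 115) ≈ 0.0668


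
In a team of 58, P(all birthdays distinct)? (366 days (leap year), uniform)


P(all different) = Π(366-i)/366 for i=0..57
= (366/366)×(365/366)×...×(309/366)
= 0.008451

P ≈ 0.0085 ≈ 0.85%


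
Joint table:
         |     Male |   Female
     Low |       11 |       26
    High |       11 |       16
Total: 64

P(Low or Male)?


P(Low∨Male) = P(Low) + P(Male) - P(Low∧Male)
= (37 + 22 - 11)/64 = 48/64 = 3/4

P = 3/4 ≈ 75.00%


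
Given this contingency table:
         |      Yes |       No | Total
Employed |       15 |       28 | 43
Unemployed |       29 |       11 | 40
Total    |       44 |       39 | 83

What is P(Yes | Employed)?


P(Yes | Employed) = 15/(15+28) = 15/43

P(Yes|Employed) = 15/43 ≈ 34.88%


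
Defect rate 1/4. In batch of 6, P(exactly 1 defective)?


Binomial: P(X=1) = C(6,1)×p^1×(1-p)^5
= 6 × 1/4 × 243/1024 = 729/2048

P(X=1) = 729/2048 ≈ 35.60%


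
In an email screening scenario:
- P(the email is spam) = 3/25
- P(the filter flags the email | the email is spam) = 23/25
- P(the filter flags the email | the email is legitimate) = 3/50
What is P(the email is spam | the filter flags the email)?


Using Bayes' theorem:
P(A|B) = P(B|A)·P(A) / P(B)

P(the filter flags the email) = 23/25 × 3/25 + 3/50 × 22/25
= 69/625 + 33/625 = 102/625

P(the email is spam|the filter flags the email) = (69/625) / (102/625) = 23/34

P(the email is spam|the filter flags the email) = 23/34 ≈ 67.65%


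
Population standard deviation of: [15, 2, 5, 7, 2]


Mean = 31/5
  (15-31/5)²=1936/25
  (2-31/5)²=441/25
  (5-31/5)²=36/25
  (7-31/5)²=16/25
  (2-31/5)²=441/25
Σ(x-μ)² = 574/5
σ² = (574/5)/5 = 574/25

σ = √(574/25) ≈ 4.7917


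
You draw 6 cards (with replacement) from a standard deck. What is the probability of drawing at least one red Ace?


P(not a red Ace) = 50/52 = 25/26
P(none in 6 draws) = (25/26)^6 = 244140625/308915776
P(≥1 red Ace) = 1 - 244140625/308915776 = 64775151/308915776

P = 64775151/308915776 ≈ 20.97%


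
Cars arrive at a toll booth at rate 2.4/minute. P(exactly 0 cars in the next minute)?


Poisson(λ=2.4): P(X=0) = e^(-λ)×λ^k/k!
= e^(-2.4) × 2.4^0 / 0!
≈ 0.09071795329 × 1 / 1 ≈ 0.090718

P(X=0) ≈ 0.090718 ≈ 9.07%


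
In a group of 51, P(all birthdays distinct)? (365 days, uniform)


P(all different) = Π(365-i)/365 for i=0..50
= (365/365)×(364/365)×...×(315/365)
= 0.025568

P ≈ 0.0256 ≈ 2.56%


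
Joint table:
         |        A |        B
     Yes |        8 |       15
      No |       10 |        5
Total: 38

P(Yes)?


P(Yes) = (8+15)/38 = 23/38

P(Yes) = 23/38 ≈ 60.53%


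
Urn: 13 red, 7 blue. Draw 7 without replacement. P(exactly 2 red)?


Hypergeometric: C(13,2)×C(7,5)/C(20,7)
= 78×21/77520 = 273/12920

P(X=2) = 273/12920 ≈ 2.11%


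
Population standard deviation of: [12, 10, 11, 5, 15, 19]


Mean = 72/6 = 12
  (12-12)²=0
  (10-12)²=4
  (11-12)²=1
  (5-12)²=49
  (15-12)²=9
  (19-12)²=49
Σ(x-μ)² = 112
σ² = 112/6 = 56/3

σ = √(56/3) ≈ 4.3205


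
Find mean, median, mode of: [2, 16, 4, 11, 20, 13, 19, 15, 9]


Sorted: [2, 4, 9, 11, 13, 15, 16, 19, 20]
Mean = 109/9
Median = 13
Freq: {2: 1, 16: 1, 4: 1, 11: 1, 20: 1, 13: 1, 19: 1, 15: 1, 9: 1}
Mode: No mode

Mean=109/9, Median=13, Mode=No mode


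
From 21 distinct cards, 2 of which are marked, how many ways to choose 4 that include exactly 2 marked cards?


Choose 2 of the 2 marked cards and 2 of the other 19 cards:
C(2,2)×C(19,2) = 1×171 = 171

171


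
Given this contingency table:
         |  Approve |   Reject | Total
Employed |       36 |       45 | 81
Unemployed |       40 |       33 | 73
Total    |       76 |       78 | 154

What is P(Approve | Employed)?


P(Approve | Employed) = 36/(36+45) = 36/81 = 4/9

P(Approve|Employed) = 4/9 ≈ 44.44%


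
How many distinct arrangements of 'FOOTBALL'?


Letters: 8, freq: {'F': 1, 'O': 2, 'T': 1, 'B': 1, 'A': 1, 'L': 2}
8!/(1!×2!×1!×1!×1!×2!) = 40320/4 = 10080

10080


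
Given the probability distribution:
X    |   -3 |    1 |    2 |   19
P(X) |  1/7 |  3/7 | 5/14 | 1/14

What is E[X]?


E[X] = Σ x·P(X=x)
= (-3)×(1/7) + (1)×(3/7) + (2)×(5/14) + (19)×(1/14)
= 29/14

E[X] = 29/14


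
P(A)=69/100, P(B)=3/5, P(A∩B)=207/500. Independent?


P(A)×P(B) = 207/500
P(A∩B) = 207/500
Equal ✓ → Independent

Yes, independent


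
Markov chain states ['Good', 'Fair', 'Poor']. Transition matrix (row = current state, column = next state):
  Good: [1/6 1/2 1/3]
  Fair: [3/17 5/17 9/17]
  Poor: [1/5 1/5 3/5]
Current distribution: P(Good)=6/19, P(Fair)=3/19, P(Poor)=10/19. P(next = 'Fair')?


P(next=Fair) = Σᵢ P(now=i)×P(i→Fair)
= 6/19×1/2 + 3/19×5/17 + 10/19×1/5
= 3/19 + 15/323 + 2/19 = 100/323

P = 100/323 ≈ 0.3096


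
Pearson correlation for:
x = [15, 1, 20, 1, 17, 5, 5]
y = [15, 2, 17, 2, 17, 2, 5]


n=7, Σx=64, Σy=60, Σxy=893, Σx²=966, Σy²=840
r = (7×893 - 64×60)/√((7×966 - 64²)(7×840 - 60²))
= 2411/√(2666×2280) = 2411/√6078480 ≈ 2411/2465.4574 ≈ 0.9779

r ≈ 0.9779


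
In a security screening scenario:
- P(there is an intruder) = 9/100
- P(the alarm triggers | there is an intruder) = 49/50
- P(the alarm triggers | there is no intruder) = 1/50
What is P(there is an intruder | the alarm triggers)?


Using Bayes' theorem:
P(A|B) = P(B|A)·P(A) / P(B)

P(the alarm triggers) = 49/50 × 9/100 + 1/50 × 91/100
= 441/5000 + 91/5000 = 133/1250

P(there is an intruder|the alarm triggers) = (441/5000) / (133/1250) = 63/76

P(there is an intruder|the alarm triggers) = 63/76 ≈ 82.89%


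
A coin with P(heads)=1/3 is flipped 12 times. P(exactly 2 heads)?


Binomial: P(X=2) = C(12,2)×p^2×(1-p)^10
= 66 × 1/9 × 1024/59049 = 22528/177147

P(X=2) = 22528/177147 ≈ 12.72%


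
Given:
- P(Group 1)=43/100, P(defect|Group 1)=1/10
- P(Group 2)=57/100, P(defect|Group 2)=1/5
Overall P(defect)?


P(B) = Σ P(B|Aᵢ)×P(Aᵢ)
  1/10×43/100 = 43/1000
  1/5×57/100 = 57/500
Sum = 157/1000

P(defect) = 157/1000 ≈ 15.70%


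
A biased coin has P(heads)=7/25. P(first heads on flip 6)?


Geometric: P(X=6) = (1-p)^(k-1)×p = (18/25)^5×7/25 = 13226976/244140625

P(X=6) = 13226976/244140625 ≈ 5.42%


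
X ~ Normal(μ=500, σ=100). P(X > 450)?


z = (450-500)/100 = -0.5
P(X > 450) = 1 - P(Z ≤ -0.5) = 1 - 0.3085 = 0.6915

P(X > 450) ≈ 0.6915


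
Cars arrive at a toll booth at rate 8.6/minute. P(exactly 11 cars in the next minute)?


Poisson(λ=8.6): P(X=11) = e^(-λ)×λ^k/k!
= e^(-8.6) × 8.6^11 / 11!
≈ 0.0001841057937 × 19031935784.4 / 39916800 ≈ 0.087780

P(X=11) ≈ 0.087780 ≈ 8.78%


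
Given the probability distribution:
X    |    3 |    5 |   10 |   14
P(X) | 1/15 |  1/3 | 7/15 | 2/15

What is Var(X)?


E[X] = 42/5
E[X²] = 1226/15
Var(X) = E[X²] - (E[X])² = 1226/15 - 1764/25 = 838/75

Var(X) = 838/75 ≈ 11.1733


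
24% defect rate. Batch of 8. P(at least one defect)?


P(all good) = (19/25)^8 = 16983563041/152587890625
P(≥1 defect) = 135604327584/152587890625

P = 135604327584/152587890625 ≈ 88.87%


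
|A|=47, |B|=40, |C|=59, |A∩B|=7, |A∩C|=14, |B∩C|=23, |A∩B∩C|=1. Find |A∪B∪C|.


|A∪B∪C| = 47+40+59-7-14-23+1 = 103

|A∪B∪C| = 103


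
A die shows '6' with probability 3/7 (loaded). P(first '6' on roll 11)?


Geometric: P(X=11) = (1-p)^(k-1)×p = (4/7)^10×3/7 = 3145728/1977326743

P(X=11) = 3145728/1977326743 ≈ 0.16%


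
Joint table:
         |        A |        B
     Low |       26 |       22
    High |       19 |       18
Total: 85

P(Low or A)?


P(Low∨A) = P(Low) + P(A) - P(Low∧A)
= (48 + 45 - 26)/85 = 67/85

P = 67/85 ≈ 78.82%


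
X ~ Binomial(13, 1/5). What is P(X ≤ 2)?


P(X ≤ 2) = Σ P(X=i) for i=0..2
P(X=0) = 67108864/1220703125
P(X=1) = 218103808/1220703125
P(X=2) = 327155712/1220703125
Sum = 612368384/1220703125

P(X ≤ 2) = 612368384/1220703125 ≈ 50.17%


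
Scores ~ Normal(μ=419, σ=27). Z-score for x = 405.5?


z = (x - μ)/σ = (405.5 - 419)/27 = -0.5

z = -0.5


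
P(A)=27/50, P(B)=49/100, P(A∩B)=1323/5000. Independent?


P(A)×P(B) = 1323/5000
P(A∩B) = 1323/5000
Equal ✓ → Independent

Yes, independent


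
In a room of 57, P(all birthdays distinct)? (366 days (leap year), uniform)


P(all different) = Π(366-i)/366 for i=0..56
= (366/366)×(365/366)×...×(310/366)
= 0.010010

P ≈ 0.0100 ≈ 1.00%


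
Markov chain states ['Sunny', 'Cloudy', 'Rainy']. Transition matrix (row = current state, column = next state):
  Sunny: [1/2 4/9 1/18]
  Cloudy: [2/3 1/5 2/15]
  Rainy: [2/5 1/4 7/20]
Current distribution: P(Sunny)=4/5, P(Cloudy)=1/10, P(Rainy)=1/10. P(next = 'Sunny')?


P(next=Sunny) = Σᵢ P(now=i)×P(i→Sunny)
= 4/5×1/2 + 1/10×2/3 + 1/10×2/5
= 2/5 + 1/15 + 1/25 = 38/75

P = 38/75 ≈ 0.5067


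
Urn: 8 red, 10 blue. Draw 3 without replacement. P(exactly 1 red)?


Hypergeometric: C(8,1)×C(10,2)/C(18,3)
= 8×45/816 = 15/34

P(X=1) = 15/34 ≈ 44.12%


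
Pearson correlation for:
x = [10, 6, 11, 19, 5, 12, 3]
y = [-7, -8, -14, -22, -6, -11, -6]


n=7, Σx=66, Σy=-74, Σxy=-870, Σx²=796, Σy²=986
r = (7×(-870) - 66×(-74))/√((7×796 - 66²)(7×986 - (-74)²))
= -1206/√(1216×1426) = -1206/√1734016 ≈ -1206/1316.8204 ≈ -0.9158

r ≈ -0.9158


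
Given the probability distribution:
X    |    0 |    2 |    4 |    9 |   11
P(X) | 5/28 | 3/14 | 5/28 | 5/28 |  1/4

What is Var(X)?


E[X] = 11/2
E[X²] = 339/7
Var(X) = E[X²] - (E[X])² = 339/7 - 121/4 = 509/28

Var(X) = 509/28 ≈ 18.1786


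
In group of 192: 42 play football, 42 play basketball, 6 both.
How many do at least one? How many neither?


|A∪B| = 42+42-6 = 78
Neither = 192-78 = 114

At least one: 78; Neither: 114


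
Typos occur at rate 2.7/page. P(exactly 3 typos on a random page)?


Poisson(λ=2.7): P(X=3) = e^(-λ)×λ^k/k!
= e^(-2.7) × 2.7^3 / 3!
≈ 0.06720551274 × 19.683 / 6 ≈ 0.220468

P(X=3) ≈ 0.220468 ≈ 22.05%


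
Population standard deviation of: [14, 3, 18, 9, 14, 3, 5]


Mean = 66/7
  (14-66/7)²=1024/49
  (3-66/7)²=2025/49
  (18-66/7)²=3600/49
  (9-66/7)²=9/49
  (14-66/7)²=1024/49
  (3-66/7)²=2025/49
  (5-66/7)²=961/49
Σ(x-μ)² = 1524/7
σ² = (1524/7)/7 = 1524/49

σ = √(1524/49) ≈ 5.5769


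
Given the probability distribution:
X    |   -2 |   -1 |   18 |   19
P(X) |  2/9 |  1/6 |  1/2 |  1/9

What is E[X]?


E[X] = Σ x·P(X=x)
= (-2)×(2/9) + (-1)×(1/6) + (18)×(1/2) + (19)×(1/9)
= 21/2

E[X] = 21/2


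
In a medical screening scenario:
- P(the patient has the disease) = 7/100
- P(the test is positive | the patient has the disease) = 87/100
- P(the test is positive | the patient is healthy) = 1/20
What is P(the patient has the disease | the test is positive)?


Using Bayes' theorem:
P(A|B) = P(B|A)·P(A) / P(B)

P(the test is positive) = 87/100 × 7/100 + 1/20 × 93/100
= 609/10000 + 93/2000 = 537/5000

P(the patient has the disease|the test is positive) = (609/10000) / (537/5000) = 203/358

P(the patient has the disease|the test is positive) = 203/358 ≈ 56.70%
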